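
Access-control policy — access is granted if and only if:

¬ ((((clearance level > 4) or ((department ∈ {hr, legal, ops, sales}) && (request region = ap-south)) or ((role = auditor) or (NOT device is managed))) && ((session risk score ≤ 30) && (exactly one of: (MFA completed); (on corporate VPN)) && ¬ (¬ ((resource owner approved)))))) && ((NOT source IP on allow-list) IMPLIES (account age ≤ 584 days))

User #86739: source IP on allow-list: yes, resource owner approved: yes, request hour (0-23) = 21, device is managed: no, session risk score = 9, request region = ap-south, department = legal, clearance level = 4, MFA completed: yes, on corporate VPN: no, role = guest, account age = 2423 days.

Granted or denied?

Denied

Atomic conditions:
  clearance level > 4: 4 > 4 is false
  department ∈ {hr, legal, ops, sales}: legal is in the set → true
  request region = ap-south: ap-south == ap-south is true
  role = auditor: guest == auditor is false
  NOT device is managed: no → true
  session risk score ≤ 30: 9 ≤ 30 is true
  MFA completed: yes → true
  on corporate VPN: no → false
  resource owner approved: yes → true
  NOT source IP on allow-list: yes → false
  account age ≤ 584 days: 2423 ≤ 584 is false
Combine:
[1.1.1.2] true AND true = true
[1.1.1.3] false OR true = true
[1.1.1] false OR true OR true = true
[1.1.2.2] exactly-one(true, false) = true
[1.1.2.3.1] NOT true = false
[1.1.2.3] NOT false = true
[1.1.2] true AND true AND true = true
[1.1] true AND true = true
[1] NOT true = false
[2] false → false (antecedent false ⇒ implication holds) = true
[root] false AND true = false
Overall: false → denied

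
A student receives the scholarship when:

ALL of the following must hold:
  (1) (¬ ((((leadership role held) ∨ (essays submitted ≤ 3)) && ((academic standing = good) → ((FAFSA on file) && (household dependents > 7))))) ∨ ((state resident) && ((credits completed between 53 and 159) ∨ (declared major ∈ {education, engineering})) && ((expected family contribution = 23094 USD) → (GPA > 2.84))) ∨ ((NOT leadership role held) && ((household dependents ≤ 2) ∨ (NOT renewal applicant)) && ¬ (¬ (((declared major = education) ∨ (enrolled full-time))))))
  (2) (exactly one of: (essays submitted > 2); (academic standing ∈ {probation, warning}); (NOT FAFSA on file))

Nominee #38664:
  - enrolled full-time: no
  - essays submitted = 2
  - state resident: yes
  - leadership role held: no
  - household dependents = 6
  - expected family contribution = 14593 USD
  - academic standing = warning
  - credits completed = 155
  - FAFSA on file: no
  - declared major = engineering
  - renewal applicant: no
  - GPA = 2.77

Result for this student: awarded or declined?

Atomic conditions:
  leadership role held: no → false
  essays submitted ≤ 3: 2 ≤ 3 is true
  academic standing = good: warning == good is false
  FAFSA on file: no → false
  household dependents > 7: 6 > 7 is false
  state resident: yes → true
  credits completed between 53 and 159: 155 in [53, 159] is true
  declared major ∈ {education, engineering}: engineering is in the set → true
  expected family contribution = 23094 USD: 14593 == 23094 is false
  GPA > 2.84: 2.77 > 2.84 is false
  NOT leadership role held: no → true
  household dependents ≤ 2: 6 ≤ 2 is false
  NOT renewal applicant: no → true
  declared major = education: engineering == education is false
  enrolled full-time: no → false
  essays submitted > 2: 2 > 2 is false
  academic standing ∈ {probation, warning}: warning is in the set → true
  NOT FAFSA on file: no → true
Combine:
[1.1.1.1] false OR true = true
[1.1.1.2.2] false AND false = false
[1.1.1.2] false → false (antecedent false ⇒ implication holds) = true
[1.1.1] true AND true = true
[1.1] NOT true = false
[1.2.2] true OR true = true
[1.2.3] false → false (antecedent false ⇒ implication holds) = true
[1.2] true AND true AND true = true
[1.3.2] false OR true = true
[1.3.3.1.1] false OR false = false
[1.3.3.1] NOT false = true
[1.3.3] NOT true = false
[1.3] true AND true AND false = false
[1] false OR true OR false = true
[2] exactly-one(false, true, true) = false
[root] true AND false = false
Overall: false → declined

Declined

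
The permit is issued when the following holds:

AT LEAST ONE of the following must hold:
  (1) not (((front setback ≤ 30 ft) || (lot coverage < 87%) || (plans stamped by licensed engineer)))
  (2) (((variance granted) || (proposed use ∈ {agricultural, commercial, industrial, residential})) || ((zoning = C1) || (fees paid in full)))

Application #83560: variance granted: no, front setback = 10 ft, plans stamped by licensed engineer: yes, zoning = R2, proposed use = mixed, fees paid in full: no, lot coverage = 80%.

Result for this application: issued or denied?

Denied

Atomic conditions:
  front setback ≤ 30 ft: 10 ≤ 30 is true
  lot coverage < 87%: 80 < 87 is true
  plans stamped by licensed engineer: yes → true
  variance granted: no → false
  proposed use ∈ {agricultural, commercial, industrial, residential}: mixed is not in the set → false
  zoning = C1: R2 == C1 is false
  fees paid in full: no → false
Combine:
[1.1] true OR true OR true = true
[1] NOT true = false
[2.1] false OR false = false
[2.2] false OR false = false
[2] false OR false = false
[root] false OR false = false
Overall: false → denied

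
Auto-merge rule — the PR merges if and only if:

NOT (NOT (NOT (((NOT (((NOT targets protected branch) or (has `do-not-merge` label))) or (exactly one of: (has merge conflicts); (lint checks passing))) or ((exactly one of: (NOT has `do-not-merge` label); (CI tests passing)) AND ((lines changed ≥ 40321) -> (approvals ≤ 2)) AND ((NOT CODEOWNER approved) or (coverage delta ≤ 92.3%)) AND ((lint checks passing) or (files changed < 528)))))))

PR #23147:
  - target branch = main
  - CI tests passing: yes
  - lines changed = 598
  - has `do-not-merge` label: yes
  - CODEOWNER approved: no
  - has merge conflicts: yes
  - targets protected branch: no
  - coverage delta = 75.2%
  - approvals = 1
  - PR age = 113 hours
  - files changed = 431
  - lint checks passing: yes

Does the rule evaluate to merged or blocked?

Blocked

Atomic conditions:
  NOT targets protected branch: no → true
  has `do-not-merge` label: yes → true
  has merge conflicts: yes → true
  lint checks passing: yes → true
  NOT has `do-not-merge` label: yes → false
  CI tests passing: yes → true
  lines changed ≥ 40321: 598 ≥ 40321 is false
  approvals ≤ 2: 1 ≤ 2 is true
  NOT CODEOWNER approved: no → true
  coverage delta ≤ 92.3%: 75.2 ≤ 92.3 is true
  files changed < 528: 431 < 528 is true
Combine:
[1.1.1.1.1.1] true OR true = true
[1.1.1.1.1] NOT true = false
[1.1.1.1.2] exactly-one(true, true) = false
[1.1.1.1] false OR false = false
[1.1.1.2.1] exactly-one(false, true) = true
[1.1.1.2.2] false → true (antecedent false ⇒ implication holds) = true
[1.1.1.2.3] true OR true = true
[1.1.1.2.4] true OR true = true
[1.1.1.2] true AND true AND true AND true = true
[1.1.1] false OR true = true
[1.1] NOT true = false
[1] NOT false = true
[root] NOT true = false
Overall: false → blocked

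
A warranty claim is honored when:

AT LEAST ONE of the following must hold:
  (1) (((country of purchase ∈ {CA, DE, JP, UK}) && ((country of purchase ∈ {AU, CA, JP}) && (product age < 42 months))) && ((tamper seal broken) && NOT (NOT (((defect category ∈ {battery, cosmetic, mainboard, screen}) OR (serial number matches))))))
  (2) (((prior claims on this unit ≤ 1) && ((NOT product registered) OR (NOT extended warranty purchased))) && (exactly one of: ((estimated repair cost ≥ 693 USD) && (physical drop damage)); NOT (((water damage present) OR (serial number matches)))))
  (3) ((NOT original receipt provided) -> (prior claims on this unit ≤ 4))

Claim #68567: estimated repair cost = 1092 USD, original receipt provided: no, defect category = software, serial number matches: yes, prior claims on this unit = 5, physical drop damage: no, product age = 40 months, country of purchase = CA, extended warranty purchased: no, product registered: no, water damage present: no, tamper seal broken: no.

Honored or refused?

Atomic conditions:
  country of purchase ∈ {CA, DE, JP, UK}: CA is in the set → true
  country of purchase ∈ {AU, CA, JP}: CA is in the set → true
  product age < 42 months: 40 < 42 is true
  tamper seal broken: no → false
  defect category ∈ {battery, cosmetic, mainboard, screen}: software is not in the set → false
  serial number matches: yes → true
  prior claims on this unit ≤ 1: 5 ≤ 1 is false
  NOT product registered: no → true
  NOT extended warranty purchased: no → true
  estimated repair cost ≥ 693 USD: 1092 ≥ 693 is true
  physical drop damage: no → false
  water damage present: no → false
  NOT original receipt provided: no → true
  prior claims on this unit ≤ 4: 5 ≤ 4 is false
Combine:
[1.1.2] true AND true = true
[1.1] true AND true = true
[1.2.2.1.1] false OR true = true
[1.2.2.1] NOT true = false
[1.2.2] NOT false = true
[1.2] false AND true = false
[1] true AND false = false
[2.1.2] true OR true = true
[2.1] false AND true = false
[2.2.1] true AND false = false
[2.2.2.1] false OR true = true
[2.2.2] NOT true = false
[2.2] exactly-one(false, false) = false
[2] false AND false = false
[3] true → false = false
[root] false OR false OR false = false
Overall: false → refused

Refused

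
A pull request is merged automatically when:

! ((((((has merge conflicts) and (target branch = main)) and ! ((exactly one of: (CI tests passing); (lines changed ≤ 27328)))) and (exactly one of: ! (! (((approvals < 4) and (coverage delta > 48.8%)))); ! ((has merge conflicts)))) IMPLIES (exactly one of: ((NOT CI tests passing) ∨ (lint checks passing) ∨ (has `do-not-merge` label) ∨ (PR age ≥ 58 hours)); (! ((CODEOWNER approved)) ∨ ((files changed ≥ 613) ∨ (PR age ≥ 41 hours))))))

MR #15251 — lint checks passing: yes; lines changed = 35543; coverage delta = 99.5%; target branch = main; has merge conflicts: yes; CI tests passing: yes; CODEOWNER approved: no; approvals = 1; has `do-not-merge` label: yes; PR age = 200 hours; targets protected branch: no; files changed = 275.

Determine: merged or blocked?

Blocked

Atomic conditions:
  has merge conflicts: yes → true
  target branch = main: main == main is true
  CI tests passing: yes → true
  lines changed ≤ 27328: 35543 ≤ 27328 is false
  approvals < 4: 1 < 4 is true
  coverage delta > 48.8%: 99.5 > 48.8 is true
  NOT CI tests passing: yes → false
  lint checks passing: yes → true
  has `do-not-merge` label: yes → true
  PR age ≥ 58 hours: 200 ≥ 58 is true
  CODEOWNER approved: no → false
  files changed ≥ 613: 275 ≥ 613 is false
  PR age ≥ 41 hours: 200 ≥ 41 is true
Combine:
[1.1.1.1] true AND true = true
[1.1.1.2.1] exactly-one(true, false) = true
[1.1.1.2] NOT true = false
[1.1.1] true AND false = false
[1.1.2.1.1.1] true AND true = true
[1.1.2.1.1] NOT true = false
[1.1.2.1] NOT false = true
[1.1.2.2] NOT true = false
[1.1.2] exactly-one(true, false) = true
[1.1] false AND true = false
[1.2.1] false OR true OR true OR true = true
[1.2.2.1] NOT false = true
[1.2.2.2] false OR true = true
[1.2.2] true OR true = true
[1.2] exactly-one(true, true) = false
[1] false → false (antecedent false ⇒ implication holds) = true
[root] NOT true = false
Overall: false → blocked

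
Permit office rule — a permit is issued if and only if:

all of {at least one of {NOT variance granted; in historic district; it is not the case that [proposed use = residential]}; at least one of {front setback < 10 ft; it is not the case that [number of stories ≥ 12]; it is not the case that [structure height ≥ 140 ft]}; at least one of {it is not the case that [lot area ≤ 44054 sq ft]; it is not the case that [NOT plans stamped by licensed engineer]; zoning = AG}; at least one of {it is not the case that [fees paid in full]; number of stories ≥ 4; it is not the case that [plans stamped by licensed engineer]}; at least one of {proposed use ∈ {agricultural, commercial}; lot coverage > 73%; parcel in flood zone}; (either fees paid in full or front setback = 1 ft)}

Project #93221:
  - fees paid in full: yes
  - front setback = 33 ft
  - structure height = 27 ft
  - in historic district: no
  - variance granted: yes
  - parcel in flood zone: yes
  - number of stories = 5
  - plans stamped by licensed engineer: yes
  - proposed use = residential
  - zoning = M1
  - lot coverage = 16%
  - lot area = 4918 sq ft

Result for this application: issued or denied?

Denied

Atomic conditions:
  NOT variance granted: yes → false
  in historic district: no → false
  proposed use = residential: residential == residential is true
  front setback < 10 ft: 33 < 10 is false
  number of stories ≥ 12: 5 ≥ 12 is false
  structure height ≥ 140 ft: 27 ≥ 140 is false
  lot area ≤ 44054 sq ft: 4918 ≤ 44054 is true
  NOT plans stamped by licensed engineer: yes → false
  zoning = AG: M1 == AG is false
  fees paid in full: yes → true
  number of stories ≥ 4: 5 ≥ 4 is true
  plans stamped by licensed engineer: yes → true
  proposed use ∈ {agricultural, commercial}: residential is not in the set → false
  lot coverage > 73%: 16 > 73 is false
  parcel in flood zone: yes → true
  front setback = 1 ft: 33 == 1 is false
Combine:
[1.3] NOT true = false
[1] false OR false OR false = false
[2.2] NOT false = true
[2.3] NOT false = true
[2] false OR true OR true = true
[3.1] NOT true = false
[3.2] NOT false = true
[3] false OR true OR false = true
[4.1] NOT true = false
[4.3] NOT true = false
[4] false OR true OR false = true
[5] false OR false OR true = true
[6] true OR false = true
[root] false AND true AND true AND true AND true AND true = false
Overall: false → denied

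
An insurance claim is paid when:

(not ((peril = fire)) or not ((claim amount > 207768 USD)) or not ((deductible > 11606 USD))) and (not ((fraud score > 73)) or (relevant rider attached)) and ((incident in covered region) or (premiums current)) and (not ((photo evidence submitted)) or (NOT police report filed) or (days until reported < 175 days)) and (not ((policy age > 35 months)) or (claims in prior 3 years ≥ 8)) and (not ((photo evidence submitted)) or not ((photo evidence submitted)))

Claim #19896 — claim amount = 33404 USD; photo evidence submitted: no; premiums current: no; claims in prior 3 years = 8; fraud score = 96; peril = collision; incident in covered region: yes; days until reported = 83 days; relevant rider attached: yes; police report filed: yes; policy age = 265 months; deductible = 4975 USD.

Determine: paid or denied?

Atomic conditions:
  peril = fire: collision == fire is false
  claim amount > 207768 USD: 33404 > 207768 is false
  deductible > 11606 USD: 4975 > 11606 is false
  fraud score > 73: 96 > 73 is true
  relevant rider attached: yes → true
  incident in covered region: yes → true
  premiums current: no → false
  photo evidence submitted: no → false
  NOT police report filed: yes → false
  days until reported < 175 days: 83 < 175 is true
  policy age > 35 months: 265 > 35 is true
  claims in prior 3 years ≥ 8: 8 ≥ 8 is true
Combine:
[1.1] NOT false = true
[1.2] NOT false = true
[1.3] NOT false = true
[1] true OR true OR true = true
[2.1] NOT true = false
[2] false OR true = true
[3] true OR false = true
[4.1] NOT false = true
[4] true OR false OR true = true
[5.1] NOT true = false
[5] false OR true = true
[6.1] NOT false = true
[6.2] NOT false = true
[6] true OR true = true
[root] true AND true AND true AND true AND true AND true = true
Overall: true → paid

Paid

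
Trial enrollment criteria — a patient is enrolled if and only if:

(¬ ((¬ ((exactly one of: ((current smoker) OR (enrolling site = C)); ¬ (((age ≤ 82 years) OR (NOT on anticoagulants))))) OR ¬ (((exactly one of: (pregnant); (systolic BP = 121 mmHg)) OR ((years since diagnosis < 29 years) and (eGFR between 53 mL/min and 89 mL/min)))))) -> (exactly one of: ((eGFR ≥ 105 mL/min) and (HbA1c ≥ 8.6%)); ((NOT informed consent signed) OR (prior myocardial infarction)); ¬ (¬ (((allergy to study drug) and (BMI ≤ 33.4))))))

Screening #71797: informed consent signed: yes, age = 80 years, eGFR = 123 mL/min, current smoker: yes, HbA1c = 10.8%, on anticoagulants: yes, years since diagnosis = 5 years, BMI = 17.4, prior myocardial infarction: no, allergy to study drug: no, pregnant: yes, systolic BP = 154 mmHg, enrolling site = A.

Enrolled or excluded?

Atomic conditions:
  current smoker: yes → true
  enrolling site = C: A == C is false
  age ≤ 82 years: 80 ≤ 82 is true
  NOT on anticoagulants: yes → false
  pregnant: yes → true
  systolic BP = 121 mmHg: 154 == 121 is false
  years since diagnosis < 29 years: 5 < 29 is true
  eGFR between 53 mL/min and 89 mL/min: 123 in [53, 89] is false
  eGFR ≥ 105 mL/min: 123 ≥ 105 is true
  HbA1c ≥ 8.6%: 10.8 ≥ 8.6 is true
  NOT informed consent signed: yes → false
  prior myocardial infarction: no → false
  allergy to study drug: no → false
  BMI ≤ 33.4: 17.4 ≤ 33.4 is true
Combine:
[1.1.1.1.1] true OR false = true
[1.1.1.1.2.1] true OR false = true
[1.1.1.1.2] NOT true = false
[1.1.1.1] exactly-one(true, false) = true
[1.1.1] NOT true = false
[1.1.2.1.1] exactly-one(true, false) = true
[1.1.2.1.2] true AND false = false
[1.1.2.1] true OR false = true
[1.1.2] NOT true = false
[1.1] false OR false = false
[1] NOT false = true
[2.1] true AND true = true
[2.2] false OR false = false
[2.3.1.1] false AND true = false
[2.3.1] NOT false = true
[2.3] NOT true = false
[2] exactly-one(true, false, false) = true
[root] true → true = true
Overall: true → enrolled

Enrolled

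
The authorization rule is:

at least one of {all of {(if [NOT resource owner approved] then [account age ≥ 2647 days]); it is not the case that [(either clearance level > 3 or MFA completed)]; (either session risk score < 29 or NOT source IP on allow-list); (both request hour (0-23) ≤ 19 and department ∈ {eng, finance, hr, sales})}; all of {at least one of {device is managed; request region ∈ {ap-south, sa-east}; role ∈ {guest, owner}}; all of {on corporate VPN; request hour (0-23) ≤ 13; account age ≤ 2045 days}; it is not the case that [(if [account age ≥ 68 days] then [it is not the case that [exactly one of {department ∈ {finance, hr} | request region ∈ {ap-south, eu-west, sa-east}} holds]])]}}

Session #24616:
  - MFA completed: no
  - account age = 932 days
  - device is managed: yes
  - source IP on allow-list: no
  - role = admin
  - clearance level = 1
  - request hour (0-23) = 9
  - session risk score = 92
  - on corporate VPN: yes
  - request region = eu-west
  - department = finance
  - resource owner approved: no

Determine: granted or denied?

Denied

Atomic conditions:
  NOT resource owner approved: no → true
  account age ≥ 2647 days: 932 ≥ 2647 is false
  clearance level > 3: 1 > 3 is false
  MFA completed: no → false
  session risk score < 29: 92 < 29 is false
  NOT source IP on allow-list: no → true
  request hour (0-23) ≤ 19: 9 ≤ 19 is true
  department ∈ {eng, finance, hr, sales}: finance is in the set → true
  device is managed: yes → true
  request region ∈ {ap-south, sa-east}: eu-west is not in the set → false
  role ∈ {guest, owner}: admin is not in the set → false
  on corporate VPN: yes → true
  request hour (0-23) ≤ 13: 9 ≤ 13 is true
  account age ≤ 2045 days: 932 ≤ 2045 is true
  account age ≥ 68 days: 932 ≥ 68 is true
  department ∈ {finance, hr}: finance is in the set → true
  request region ∈ {ap-south, eu-west, sa-east}: eu-west is in the set → true
Combine:
[1.1] true → false = false
[1.2.1] false OR false = false
[1.2] NOT false = true
[1.3] false OR true = true
[1.4] true AND true = true
[1] false AND true AND true AND true = false
[2.1] true OR false OR false = true
[2.2] true AND true AND true = true
[2.3.1.2.1] exactly-one(true, true) = false
[2.3.1.2] NOT false = true
[2.3.1] true → true = true
[2.3] NOT true = false
[2] true AND true AND false = false
[root] false OR false = false
Overall: false → denied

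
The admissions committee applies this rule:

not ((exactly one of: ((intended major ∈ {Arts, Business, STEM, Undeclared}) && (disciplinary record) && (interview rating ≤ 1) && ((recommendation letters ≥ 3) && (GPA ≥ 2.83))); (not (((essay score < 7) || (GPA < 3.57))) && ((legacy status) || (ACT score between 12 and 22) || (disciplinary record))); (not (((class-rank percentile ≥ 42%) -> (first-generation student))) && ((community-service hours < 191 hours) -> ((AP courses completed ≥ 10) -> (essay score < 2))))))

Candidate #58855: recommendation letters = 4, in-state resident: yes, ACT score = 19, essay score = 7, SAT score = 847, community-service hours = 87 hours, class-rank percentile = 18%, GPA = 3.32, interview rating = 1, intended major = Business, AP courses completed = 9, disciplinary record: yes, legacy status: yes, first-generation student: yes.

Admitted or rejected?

Atomic conditions:
  intended major ∈ {Arts, Business, STEM, Undeclared}: Business is in the set → true
  disciplinary record: yes → true
  interview rating ≤ 1: 1 ≤ 1 is true
  recommendation letters ≥ 3: 4 ≥ 3 is true
  GPA ≥ 2.83: 3.32 ≥ 2.83 is true
  essay score < 7: 7 < 7 is false
  GPA < 3.57: 3.32 < 3.57 is true
  legacy status: yes → true
  ACT score between 12 and 22: 19 in [12, 22] is true
  class-rank percentile ≥ 42%: 18 ≥ 42 is false
  first-generation student: yes → true
  community-service hours < 191 hours: 87 < 191 is true
  AP courses completed ≥ 10: 9 ≥ 10 is false
  essay score < 2: 7 < 2 is false
Combine:
[1.1.4] true AND true = true
[1.1] true AND true AND true AND true = true
[1.2.1.1] false OR true = true
[1.2.1] NOT true = false
[1.2.2] true OR true OR true = true
[1.2] false AND true = false
[1.3.1.1] false → true (antecedent false ⇒ implication holds) = true
[1.3.1] NOT true = false
[1.3.2.2] false → false (antecedent false ⇒ implication holds) = true
[1.3.2] true → true = true
[1.3] false AND true = false
[1] exactly-one(true, false, false) = true
[root] NOT true = false
Overall: false → rejected

Rejected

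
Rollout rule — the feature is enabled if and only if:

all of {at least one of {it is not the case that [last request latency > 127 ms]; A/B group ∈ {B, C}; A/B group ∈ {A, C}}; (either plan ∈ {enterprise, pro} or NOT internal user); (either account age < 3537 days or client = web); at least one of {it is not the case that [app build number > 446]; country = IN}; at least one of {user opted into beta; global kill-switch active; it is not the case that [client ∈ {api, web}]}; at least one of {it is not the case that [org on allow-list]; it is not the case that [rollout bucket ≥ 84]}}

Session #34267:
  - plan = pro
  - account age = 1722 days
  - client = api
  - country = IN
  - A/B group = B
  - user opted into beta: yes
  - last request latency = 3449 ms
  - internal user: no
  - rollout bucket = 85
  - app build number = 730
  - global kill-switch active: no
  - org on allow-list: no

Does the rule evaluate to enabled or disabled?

Enabled

Atomic conditions:
  last request latency > 127 ms: 3449 > 127 is true
  A/B group ∈ {B, C}: B is in the set → true
  A/B group ∈ {A, C}: B is not in the set → false
  plan ∈ {enterprise, pro}: pro is in the set → true
  NOT internal user: no → true
  account age < 3537 days: 1722 < 3537 is true
  client = web: api == web is false
  app build number > 446: 730 > 446 is true
  country = IN: IN == IN is true
  user opted into beta: yes → true
  global kill-switch active: no → false
  client ∈ {api, web}: api is in the set → true
  org on allow-list: no → false
  rollout bucket ≥ 84: 85 ≥ 84 is true
Combine:
[1.1] NOT true = false
[1] false OR true OR false = true
[2] true OR true = true
[3] true OR false = true
[4.1] NOT true = false
[4] false OR true = true
[5.3] NOT true = false
[5] true OR false OR false = true
[6.1] NOT false = true
[6.2] NOT true = false
[6] true OR false = true
[root] true AND true AND true AND true AND true AND true = true
Overall: true → enabled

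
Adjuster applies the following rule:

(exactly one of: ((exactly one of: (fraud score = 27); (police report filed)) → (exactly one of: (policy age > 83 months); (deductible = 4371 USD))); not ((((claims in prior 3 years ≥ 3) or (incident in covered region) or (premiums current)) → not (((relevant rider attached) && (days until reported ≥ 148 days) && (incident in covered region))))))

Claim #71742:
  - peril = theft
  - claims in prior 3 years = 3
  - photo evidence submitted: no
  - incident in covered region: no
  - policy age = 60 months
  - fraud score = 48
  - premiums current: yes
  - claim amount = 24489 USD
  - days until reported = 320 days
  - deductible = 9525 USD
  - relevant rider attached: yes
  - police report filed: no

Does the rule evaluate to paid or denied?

Paid

Atomic conditions:
  fraud score = 27: 48 == 27 is false
  police report filed: no → false
  policy age > 83 months: 60 > 83 is false
  deductible = 4371 USD: 9525 == 4371 is false
  claims in prior 3 years ≥ 3: 3 ≥ 3 is true
  incident in covered region: no → false
  premiums current: yes → true
  relevant rider attached: yes → true
  days until reported ≥ 148 days: 320 ≥ 148 is true
Combine:
[1.1] exactly-one(false, false) = false
[1.2] exactly-one(false, false) = false
[1] false → false (antecedent false ⇒ implication holds) = true
[2.1.1] true OR false OR true = true
[2.1.2.1] true AND true AND false = false
[2.1.2] NOT false = true
[2.1] true → true = true
[2] NOT true = false
[root] exactly-one(true, false) = true
Overall: true → paid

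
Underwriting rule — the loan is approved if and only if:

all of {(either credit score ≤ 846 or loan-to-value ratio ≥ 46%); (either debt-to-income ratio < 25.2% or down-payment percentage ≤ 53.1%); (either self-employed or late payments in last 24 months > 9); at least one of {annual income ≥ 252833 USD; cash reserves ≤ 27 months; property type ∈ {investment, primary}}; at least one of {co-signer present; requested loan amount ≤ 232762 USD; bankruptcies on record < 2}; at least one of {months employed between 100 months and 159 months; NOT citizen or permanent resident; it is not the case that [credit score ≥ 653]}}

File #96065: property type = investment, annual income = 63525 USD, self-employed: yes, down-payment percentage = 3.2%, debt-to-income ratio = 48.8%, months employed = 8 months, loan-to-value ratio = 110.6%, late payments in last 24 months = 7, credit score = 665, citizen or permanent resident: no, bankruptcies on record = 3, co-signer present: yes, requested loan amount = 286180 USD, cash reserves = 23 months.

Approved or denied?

Approved

Atomic conditions:
  credit score ≤ 846: 665 ≤ 846 is true
  loan-to-value ratio ≥ 46%: 110.6 ≥ 46 is true
  debt-to-income ratio < 25.2%: 48.8 < 25.2 is false
  down-payment percentage ≤ 53.1%: 3.2 ≤ 53.1 is true
  self-employed: yes → true
  late payments in last 24 months > 9: 7 > 9 is false
  annual income ≥ 252833 USD: 63525 ≥ 252833 is false
  cash reserves ≤ 27 months: 23 ≤ 27 is true
  property type ∈ {investment, primary}: investment is in the set → true
  co-signer present: yes → true
  requested loan amount ≤ 232762 USD: 286180 ≤ 232762 is false
  bankruptcies on record < 2: 3 < 2 is false
  months employed between 100 months and 159 months: 8 in [100, 159] is false
  NOT citizen or permanent resident: no → true
  credit score ≥ 653: 665 ≥ 653 is true
Combine:
[1] true OR true = true
[2] false OR true = true
[3] true OR false = true
[4] false OR true OR true = true
[5] true OR false OR false = true
[6.3] NOT true = false
[6] false OR true OR false = true
[root] true AND true AND true AND true AND true AND true = true
Overall: true → approved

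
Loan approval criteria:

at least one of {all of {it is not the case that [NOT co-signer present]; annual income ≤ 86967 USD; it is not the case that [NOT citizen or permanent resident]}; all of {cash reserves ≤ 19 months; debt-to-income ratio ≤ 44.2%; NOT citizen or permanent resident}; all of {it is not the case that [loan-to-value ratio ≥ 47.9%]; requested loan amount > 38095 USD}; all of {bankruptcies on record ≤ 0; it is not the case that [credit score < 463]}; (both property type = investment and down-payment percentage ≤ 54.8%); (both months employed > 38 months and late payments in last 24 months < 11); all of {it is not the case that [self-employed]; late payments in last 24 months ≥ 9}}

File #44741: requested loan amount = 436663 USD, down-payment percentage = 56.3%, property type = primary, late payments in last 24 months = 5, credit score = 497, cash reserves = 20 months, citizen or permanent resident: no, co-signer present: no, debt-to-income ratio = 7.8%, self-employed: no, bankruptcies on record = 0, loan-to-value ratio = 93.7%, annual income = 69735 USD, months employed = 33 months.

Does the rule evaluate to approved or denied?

Approved

Atomic conditions:
  NOT co-signer present: no → true
  annual income ≤ 86967 USD: 69735 ≤ 86967 is true
  NOT citizen or permanent resident: no → true
  cash reserves ≤ 19 months: 20 ≤ 19 is false
  debt-to-income ratio ≤ 44.2%: 7.8 ≤ 44.2 is true
  loan-to-value ratio ≥ 47.9%: 93.7 ≥ 47.9 is true
  requested loan amount > 38095 USD: 436663 > 38095 is true
  bankruptcies on record ≤ 0: 0 ≤ 0 is true
  credit score < 463: 497 < 463 is false
  property type = investment: primary == investment is false
  down-payment percentage ≤ 54.8%: 56.3 ≤ 54.8 is false
  months employed > 38 months: 33 > 38 is false
  late payments in last 24 months < 11: 5 < 11 is true
  self-employed: no → false
  late payments in last 24 months ≥ 9: 5 ≥ 9 is false
Combine:
[1.1] NOT true = false
[1.3] NOT true = false
[1] false AND true AND false = false
[2] false AND true AND true = false
[3.1] NOT true = false
[3] false AND true = false
[4.2] NOT false = true
[4] true AND true = true
[5] false AND false = false
[6] false AND true = false
[7.1] NOT false = true
[7] true AND false = false
[root] false OR false OR false OR true OR false OR false OR false = true
Overall: true → approved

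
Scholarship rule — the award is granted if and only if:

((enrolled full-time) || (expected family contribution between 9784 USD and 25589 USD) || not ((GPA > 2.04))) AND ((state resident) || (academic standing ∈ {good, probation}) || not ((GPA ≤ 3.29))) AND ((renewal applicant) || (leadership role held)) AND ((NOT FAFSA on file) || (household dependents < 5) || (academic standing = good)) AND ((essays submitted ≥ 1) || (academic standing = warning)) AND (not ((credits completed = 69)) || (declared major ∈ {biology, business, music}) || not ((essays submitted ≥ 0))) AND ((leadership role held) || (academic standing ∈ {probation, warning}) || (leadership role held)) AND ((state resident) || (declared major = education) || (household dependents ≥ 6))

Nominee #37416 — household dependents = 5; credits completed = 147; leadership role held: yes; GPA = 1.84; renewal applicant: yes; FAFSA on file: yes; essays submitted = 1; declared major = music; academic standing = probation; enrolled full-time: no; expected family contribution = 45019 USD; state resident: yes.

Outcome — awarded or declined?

Atomic conditions:
  enrolled full-time: no → false
  expected family contribution between 9784 USD and 25589 USD: 45019 in [9784, 25589] is false
  GPA > 2.04: 1.84 > 2.04 is false
  state resident: yes → true
  academic standing ∈ {good, probation}: probation is in the set → true
  GPA ≤ 3.29: 1.84 ≤ 3.29 is true
  renewal applicant: yes → true
  leadership role held: yes → true
  NOT FAFSA on file: yes → false
  household dependents < 5: 5 < 5 is false
  academic standing = good: probation == good is false
  essays submitted ≥ 1: 1 ≥ 1 is true
  academic standing = warning: probation == warning is false
  credits completed = 69: 147 == 69 is false
  declared major ∈ {biology, business, music}: music is in the set → true
  essays submitted ≥ 0: 1 ≥ 0 is true
  academic standing ∈ {probation, warning}: probation is in the set → true
  declared major = education: music == education is false
  household dependents ≥ 6: 5 ≥ 6 is false
Combine:
[1.3] NOT false = true
[1] false OR false OR true = true
[2.3] NOT true = false
[2] true OR true OR false = true
[3] true OR true = true
[4] false OR false OR false = false
[5] true OR false = true
[6.1] NOT false = true
[6.3] NOT true = false
[6] true OR true OR false = true
[7] true OR true OR true = true
[8] true OR false OR false = true
[root] true AND true AND true AND false AND true AND true AND true AND true = false
Overall: false → declined

Declined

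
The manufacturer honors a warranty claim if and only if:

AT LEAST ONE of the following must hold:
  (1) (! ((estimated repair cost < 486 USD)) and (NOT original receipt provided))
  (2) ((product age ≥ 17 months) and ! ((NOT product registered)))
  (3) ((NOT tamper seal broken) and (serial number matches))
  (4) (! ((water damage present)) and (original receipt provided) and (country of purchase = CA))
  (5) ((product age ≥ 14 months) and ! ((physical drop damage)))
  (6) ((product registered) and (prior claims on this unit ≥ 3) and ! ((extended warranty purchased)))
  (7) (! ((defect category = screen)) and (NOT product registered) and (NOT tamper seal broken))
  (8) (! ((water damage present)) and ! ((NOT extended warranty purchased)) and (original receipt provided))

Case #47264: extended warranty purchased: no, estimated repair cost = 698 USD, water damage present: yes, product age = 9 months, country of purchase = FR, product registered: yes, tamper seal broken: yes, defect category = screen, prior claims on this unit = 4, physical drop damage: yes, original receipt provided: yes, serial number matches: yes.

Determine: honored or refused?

Atomic conditions:
  estimated repair cost < 486 USD: 698 < 486 is false
  NOT original receipt provided: yes → false
  product age ≥ 17 months: 9 ≥ 17 is false
  NOT product registered: yes → false
  NOT tamper seal broken: yes → false
  serial number matches: yes → true
  water damage present: yes → true
  original receipt provided: yes → true
  country of purchase = CA: FR == CA is false
  product age ≥ 14 months: 9 ≥ 14 is false
  physical drop damage: yes → true
  product registered: yes → true
  prior claims on this unit ≥ 3: 4 ≥ 3 is true
  extended warranty purchased: no → false
  defect category = screen: screen == screen is true
  NOT extended warranty purchased: no → true
Combine:
[1.1] NOT false = true
[1] true AND false = false
[2.2] NOT false = true
[2] false AND true = false
[3] false AND true = false
[4.1] NOT true = false
[4] false AND true AND false = false
[5.2] NOT true = false
[5] false AND false = false
[6.3] NOT false = true
[6] true AND true AND true = true
[7.1] NOT true = false
[7] false AND false AND false = false
[8.1] NOT true = false
[8.2] NOT true = false
[8] false AND false AND true = false
[root] false OR false OR false OR false OR false OR true OR false OR false = true
Overall: true → honored

Honored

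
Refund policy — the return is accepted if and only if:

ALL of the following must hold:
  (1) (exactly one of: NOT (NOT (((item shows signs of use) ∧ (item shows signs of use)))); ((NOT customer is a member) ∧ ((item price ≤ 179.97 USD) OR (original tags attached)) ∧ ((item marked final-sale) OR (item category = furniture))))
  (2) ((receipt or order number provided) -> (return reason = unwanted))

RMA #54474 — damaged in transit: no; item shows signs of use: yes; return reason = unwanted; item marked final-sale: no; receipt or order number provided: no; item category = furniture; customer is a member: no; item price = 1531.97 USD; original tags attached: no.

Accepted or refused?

Accepted

Atomic conditions:
  item shows signs of use: yes → true
  NOT customer is a member: no → true
  item price ≤ 179.97 USD: 1531.97 ≤ 179.97 is false
  original tags attached: no → false
  item marked final-sale: no → false
  item category = furniture: furniture == furniture is true
  receipt or order number provided: no → false
  return reason = unwanted: unwanted == unwanted is true
Combine:
[1.1.1.1] true AND true = true
[1.1.1] NOT true = false
[1.1] NOT false = true
[1.2.2] false OR false = false
[1.2.3] false OR true = true
[1.2] true AND false AND true = false
[1] exactly-one(true, false) = true
[2] false → true (antecedent false ⇒ implication holds) = true
[root] true AND true = true
Overall: true → accepted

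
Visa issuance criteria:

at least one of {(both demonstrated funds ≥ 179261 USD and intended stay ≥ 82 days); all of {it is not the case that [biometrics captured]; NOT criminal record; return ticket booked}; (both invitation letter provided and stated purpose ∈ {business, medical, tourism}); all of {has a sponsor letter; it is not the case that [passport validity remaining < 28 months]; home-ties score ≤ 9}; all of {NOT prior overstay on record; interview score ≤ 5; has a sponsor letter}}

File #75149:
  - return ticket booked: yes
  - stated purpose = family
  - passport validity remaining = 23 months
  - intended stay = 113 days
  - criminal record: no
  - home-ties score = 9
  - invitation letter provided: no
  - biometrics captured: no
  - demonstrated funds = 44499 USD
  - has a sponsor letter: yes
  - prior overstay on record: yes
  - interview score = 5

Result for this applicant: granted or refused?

Granted

Atomic conditions:
  demonstrated funds ≥ 179261 USD: 44499 ≥ 179261 is false
  intended stay ≥ 82 days: 113 ≥ 82 is true
  biometrics captured: no → false
  NOT criminal record: no → true
  return ticket booked: yes → true
  invitation letter provided: no → false
  stated purpose ∈ {business, medical, tourism}: family is not in the set → false
  has a sponsor letter: yes → true
  passport validity remaining < 28 months: 23 < 28 is true
  home-ties score ≤ 9: 9 ≤ 9 is true
  NOT prior overstay on record: yes → false
  interview score ≤ 5: 5 ≤ 5 is true
Combine:
[1] false AND true = false
[2.1] NOT false = true
[2] true AND true AND true = true
[3] false AND false = false
[4.2] NOT true = false
[4] true AND false AND true = false
[5] false AND true AND true = false
[root] false OR true OR false OR false OR false = true
Overall: true → granted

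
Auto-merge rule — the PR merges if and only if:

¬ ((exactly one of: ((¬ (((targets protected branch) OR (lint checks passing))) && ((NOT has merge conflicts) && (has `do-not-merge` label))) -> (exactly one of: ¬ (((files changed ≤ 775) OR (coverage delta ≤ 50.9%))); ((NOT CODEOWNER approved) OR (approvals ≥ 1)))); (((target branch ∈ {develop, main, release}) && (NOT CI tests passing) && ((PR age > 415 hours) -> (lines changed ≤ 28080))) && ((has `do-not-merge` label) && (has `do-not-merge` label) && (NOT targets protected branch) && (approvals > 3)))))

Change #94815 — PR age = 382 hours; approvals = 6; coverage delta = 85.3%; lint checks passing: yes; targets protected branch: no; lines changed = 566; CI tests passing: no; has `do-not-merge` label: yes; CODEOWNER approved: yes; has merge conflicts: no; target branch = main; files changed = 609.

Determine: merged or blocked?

Atomic conditions:
  targets protected branch: no → false
  lint checks passing: yes → true
  NOT has merge conflicts: no → true
  has `do-not-merge` label: yes → true
  files changed ≤ 775: 609 ≤ 775 is true
  coverage delta ≤ 50.9%: 85.3 ≤ 50.9 is false
  NOT CODEOWNER approved: yes → false
  approvals ≥ 1: 6 ≥ 1 is true
  target branch ∈ {develop, main, release}: main is in the set → true
  NOT CI tests passing: no → true
  PR age > 415 hours: 382 > 415 is false
  lines changed ≤ 28080: 566 ≤ 28080 is true
  NOT targets protected branch: no → true
  approvals > 3: 6 > 3 is true
Combine:
[1.1.1.1.1] false OR true = true
[1.1.1.1] NOT true = false
[1.1.1.2] true AND true = true
[1.1.1] false AND true = false
[1.1.2.1.1] true OR false = true
[1.1.2.1] NOT true = false
[1.1.2.2] false OR true = true
[1.1.2] exactly-one(false, true) = true
[1.1] false → true (antecedent false ⇒ implication holds) = true
[1.2.1.3] false → true (antecedent false ⇒ implication holds) = true
[1.2.1] true AND true AND true = true
[1.2.2] true AND true AND true AND true = true
[1.2] true AND true = true
[1] exactly-one(true, true) = false
[root] NOT false = true
Overall: true → merged

Merged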